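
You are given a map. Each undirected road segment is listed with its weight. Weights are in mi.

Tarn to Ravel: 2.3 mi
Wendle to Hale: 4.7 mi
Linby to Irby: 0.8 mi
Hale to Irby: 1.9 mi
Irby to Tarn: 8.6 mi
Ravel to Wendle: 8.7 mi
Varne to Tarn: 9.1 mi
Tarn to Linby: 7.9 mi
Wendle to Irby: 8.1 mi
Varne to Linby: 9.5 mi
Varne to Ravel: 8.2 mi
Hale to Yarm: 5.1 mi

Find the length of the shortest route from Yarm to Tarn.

15.6 mi

Settle nodes by increasing distance from Yarm:
Yarm: 0
Hale: 5.1  (via Yarm)
Irby: 7  (via Hale)
Linby: 7.8  (via Irby)
Wendle: 9.8  (via Hale)
Tarn: 15.6  (via Irby)
Shortest route: Yarm–Hale–Irby–Tarn = 15.6 mi.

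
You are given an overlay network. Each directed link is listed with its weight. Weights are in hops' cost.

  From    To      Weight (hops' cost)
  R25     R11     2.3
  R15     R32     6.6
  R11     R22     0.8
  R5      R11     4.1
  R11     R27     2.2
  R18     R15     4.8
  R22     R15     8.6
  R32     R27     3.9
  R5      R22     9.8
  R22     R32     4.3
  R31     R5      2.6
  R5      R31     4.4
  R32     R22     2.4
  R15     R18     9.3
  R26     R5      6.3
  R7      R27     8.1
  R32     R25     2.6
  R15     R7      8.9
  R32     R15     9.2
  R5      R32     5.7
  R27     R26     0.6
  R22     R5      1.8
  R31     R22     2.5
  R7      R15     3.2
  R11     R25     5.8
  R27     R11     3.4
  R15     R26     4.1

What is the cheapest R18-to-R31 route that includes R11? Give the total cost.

23.3 hops' cost

Best R18 to R11: R18 → R15 → R32 → R25 → R11 costing 16.3
Shortest R11→R31: R11 → R22 → R5 → R31 = 7
Total via R11: 16.3 + 7 = 23.3 hops' cost.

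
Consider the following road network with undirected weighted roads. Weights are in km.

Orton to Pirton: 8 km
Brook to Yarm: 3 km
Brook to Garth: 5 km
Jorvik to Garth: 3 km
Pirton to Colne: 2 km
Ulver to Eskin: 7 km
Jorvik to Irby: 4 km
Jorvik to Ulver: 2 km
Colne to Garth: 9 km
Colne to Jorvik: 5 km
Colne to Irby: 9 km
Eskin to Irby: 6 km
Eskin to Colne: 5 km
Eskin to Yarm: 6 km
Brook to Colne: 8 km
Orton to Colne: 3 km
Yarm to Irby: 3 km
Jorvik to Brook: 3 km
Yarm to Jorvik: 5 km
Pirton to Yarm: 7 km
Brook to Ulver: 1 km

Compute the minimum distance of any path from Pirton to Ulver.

Running Dijkstra from Pirton:
Pirton: 0
Colne: 2  (via Pirton)
Orton: 5  (via Colne)
Eskin: 7  (via Colne)
Yarm: 7  (via Pirton)
Jorvik: 7  (via Colne)
Ulver: 9  (via Jorvik)
Shortest route: Pirton → Colne → Jorvik → Ulver = 9 km.

9 km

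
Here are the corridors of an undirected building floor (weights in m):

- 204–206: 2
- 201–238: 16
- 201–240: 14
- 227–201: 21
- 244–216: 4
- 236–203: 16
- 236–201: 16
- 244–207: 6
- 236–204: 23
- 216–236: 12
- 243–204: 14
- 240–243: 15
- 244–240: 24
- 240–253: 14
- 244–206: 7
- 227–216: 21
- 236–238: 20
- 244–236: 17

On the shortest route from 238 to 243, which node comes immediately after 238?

201

Compare a few routes:
238 - 201 - 240 - 243: 16+14+15 = 45
238 - 236 - 204 - 243: 20+23+14 = 57
The minimum is 45 m via 238 - 201 - 240 - 243.
So from 238 the first move is to 201.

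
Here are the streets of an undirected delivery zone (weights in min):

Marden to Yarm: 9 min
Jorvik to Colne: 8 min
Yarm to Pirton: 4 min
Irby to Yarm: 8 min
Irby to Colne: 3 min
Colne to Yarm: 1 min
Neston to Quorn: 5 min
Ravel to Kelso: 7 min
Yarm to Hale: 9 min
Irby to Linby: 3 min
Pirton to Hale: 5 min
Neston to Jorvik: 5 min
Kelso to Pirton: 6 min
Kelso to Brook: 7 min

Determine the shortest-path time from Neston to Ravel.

Compare a few routes:
Neston → Jorvik → Colne → Irby → Yarm → Hale → Pirton → Kelso → Ravel: 5+8+3+8+9+5+6+7 = 51
Neston → Jorvik → Colne → Irby → Yarm → Pirton → Kelso → Ravel: 5+8+3+8+4+6+7 = 41
Neston → Jorvik → Colne → Yarm → Hale → Pirton → Kelso → Ravel: 5+8+1+9+5+6+7 = 41
Neston → Jorvik → Colne → Yarm → Pirton → Kelso → Ravel: 5+8+1+4+6+7 = 31
The minimum is 31 min via Neston → Jorvik → Colne → Yarm → Pirton → Kelso → Ravel.

31 min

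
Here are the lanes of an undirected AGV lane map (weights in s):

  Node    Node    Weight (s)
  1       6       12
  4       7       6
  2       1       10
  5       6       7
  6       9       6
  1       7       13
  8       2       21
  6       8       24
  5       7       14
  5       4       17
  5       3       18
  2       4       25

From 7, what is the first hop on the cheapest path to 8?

Candidate routes:
7 - 1 - 6 - 8: 13+12+24 = 49
7 - 1 - 2 - 8: 13+10+21 = 44
7 - 5 - 6 - 8: 14+7+24 = 45
7 - 4 - 2 - 8: 6+25+21 = 52
Cheapest is 7 - 1 - 2 - 8 at 44 s.
So from 7 the first move is to 1.

1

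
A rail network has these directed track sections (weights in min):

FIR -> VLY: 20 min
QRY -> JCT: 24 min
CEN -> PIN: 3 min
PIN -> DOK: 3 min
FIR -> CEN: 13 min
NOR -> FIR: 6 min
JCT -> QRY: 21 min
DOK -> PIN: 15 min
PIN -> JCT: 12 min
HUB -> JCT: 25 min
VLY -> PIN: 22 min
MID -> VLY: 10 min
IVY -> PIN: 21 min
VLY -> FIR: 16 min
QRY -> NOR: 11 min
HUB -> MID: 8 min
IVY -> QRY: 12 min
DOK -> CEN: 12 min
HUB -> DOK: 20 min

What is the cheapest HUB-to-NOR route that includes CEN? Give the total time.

79 min

Shortest HUB→CEN: HUB → DOK → CEN = 32
Shortest CEN→NOR: CEN → PIN → JCT → QRY → NOR = 47
Total via CEN: 32 + 47 = 79 min.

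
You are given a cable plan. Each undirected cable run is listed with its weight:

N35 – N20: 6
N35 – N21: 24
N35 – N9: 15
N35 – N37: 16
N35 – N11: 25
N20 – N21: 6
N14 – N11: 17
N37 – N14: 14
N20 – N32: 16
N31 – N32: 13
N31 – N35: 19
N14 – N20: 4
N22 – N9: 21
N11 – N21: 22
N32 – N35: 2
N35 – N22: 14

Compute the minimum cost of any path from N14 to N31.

Enumerating some paths:
N14 → N20 → N32 → N35 → N31: 4+16+2+19 = 41
N14 → N20 → N35 → N31: 4+6+19 = 29
N14 → N20 → N32 → N31: 4+16+13 = 33
N14 → N20 → N35 → N32 → N31: 4+6+2+13 = 25
Cheapest is N14 → N20 → N35 → N32 → N31 at 25.

25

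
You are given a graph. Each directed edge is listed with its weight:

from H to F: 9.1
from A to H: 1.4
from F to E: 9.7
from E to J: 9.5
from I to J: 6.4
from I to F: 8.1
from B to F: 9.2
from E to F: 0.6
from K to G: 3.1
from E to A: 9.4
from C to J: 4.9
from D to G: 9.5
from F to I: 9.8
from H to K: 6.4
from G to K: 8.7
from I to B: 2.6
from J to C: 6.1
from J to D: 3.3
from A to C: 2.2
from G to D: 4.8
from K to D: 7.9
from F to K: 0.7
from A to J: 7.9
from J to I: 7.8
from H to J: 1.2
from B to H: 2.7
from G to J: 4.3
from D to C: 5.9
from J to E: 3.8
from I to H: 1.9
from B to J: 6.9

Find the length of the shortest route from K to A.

Running Dijkstra from K:
K: 0
G: 3.1  (via K)
J: 7.4  (via G)
D: 7.9  (via K)
E: 11.2  (via J)
F: 11.8  (via E)
C: 13.5  (via J)
I: 15.2  (via J)
H: 17.1  (via I)
B: 17.8  (via I)
A: 20.6  (via E)
Shortest route: K–G–J–E–A = 20.6.

20.6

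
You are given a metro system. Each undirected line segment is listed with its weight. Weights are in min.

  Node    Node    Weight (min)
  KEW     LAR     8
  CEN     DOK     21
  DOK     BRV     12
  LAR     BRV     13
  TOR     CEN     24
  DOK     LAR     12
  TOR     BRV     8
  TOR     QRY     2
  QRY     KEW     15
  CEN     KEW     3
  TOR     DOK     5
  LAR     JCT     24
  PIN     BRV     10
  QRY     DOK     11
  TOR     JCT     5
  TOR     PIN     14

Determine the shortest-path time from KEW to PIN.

31 min

Compare a few routes:
KEW–QRY–TOR–PIN: 15+2+14 = 31
KEW–QRY–TOR–BRV–PIN: 15+2+8+10 = 35
Cheapest is KEW–QRY–TOR–PIN at 31 min.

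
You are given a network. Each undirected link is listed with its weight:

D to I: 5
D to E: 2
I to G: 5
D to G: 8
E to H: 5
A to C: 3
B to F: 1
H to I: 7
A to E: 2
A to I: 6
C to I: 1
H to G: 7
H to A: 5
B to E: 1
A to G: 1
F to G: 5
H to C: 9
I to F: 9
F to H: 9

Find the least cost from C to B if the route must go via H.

14

Best C to H: C–I–H costing 8
Best H to B: H–E–B costing 6
Total via H: 8 + 6 = 14.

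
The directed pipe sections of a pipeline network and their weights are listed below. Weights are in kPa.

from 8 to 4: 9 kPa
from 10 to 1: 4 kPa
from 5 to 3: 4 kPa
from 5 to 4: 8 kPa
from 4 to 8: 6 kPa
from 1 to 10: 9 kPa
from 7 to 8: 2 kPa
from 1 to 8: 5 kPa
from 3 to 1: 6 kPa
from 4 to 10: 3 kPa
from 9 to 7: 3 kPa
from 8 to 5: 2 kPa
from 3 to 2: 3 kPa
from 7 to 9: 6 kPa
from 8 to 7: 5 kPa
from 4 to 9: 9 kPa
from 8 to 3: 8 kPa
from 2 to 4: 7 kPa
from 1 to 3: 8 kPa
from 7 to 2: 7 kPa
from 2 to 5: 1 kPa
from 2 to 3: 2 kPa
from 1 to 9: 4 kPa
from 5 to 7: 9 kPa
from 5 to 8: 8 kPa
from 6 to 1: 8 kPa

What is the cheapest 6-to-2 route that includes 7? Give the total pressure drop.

22 kPa

Shortest 6→7: 6 → 1 → 9 → 7 = 15
Best 7 to 2: 7 → 2 costing 7
Total via 7: 15 + 7 = 22 kPa.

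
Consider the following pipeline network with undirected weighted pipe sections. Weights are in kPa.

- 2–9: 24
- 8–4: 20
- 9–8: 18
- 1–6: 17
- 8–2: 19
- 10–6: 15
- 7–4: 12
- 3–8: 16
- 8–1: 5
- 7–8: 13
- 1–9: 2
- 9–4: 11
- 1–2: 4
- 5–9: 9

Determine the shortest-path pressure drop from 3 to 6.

38 kPa

Enumerating some paths:
3 - 8 - 9 - 1 - 6: 16+18+2+17 = 53
3 - 8 - 1 - 6: 16+5+17 = 38
3 - 8 - 2 - 1 - 6: 16+19+4+17 = 56
The minimum is 38 kPa via 3 - 8 - 1 - 6.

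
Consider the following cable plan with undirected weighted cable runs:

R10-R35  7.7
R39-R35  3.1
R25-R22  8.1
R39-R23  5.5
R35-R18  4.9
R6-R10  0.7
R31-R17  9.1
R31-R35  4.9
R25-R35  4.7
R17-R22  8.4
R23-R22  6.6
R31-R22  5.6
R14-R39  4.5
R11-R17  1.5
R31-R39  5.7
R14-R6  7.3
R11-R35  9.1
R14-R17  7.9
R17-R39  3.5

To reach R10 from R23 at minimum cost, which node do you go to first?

R39

Compare a few routes:
R23 - R39 - R31 - R35 - R10: 5.5+5.7+4.9+7.7 = 23.8
R23 - R39 - R14 - R6 - R10: 5.5+4.5+7.3+0.7 = 18
R23 - R22 - R31 - R35 - R10: 6.6+5.6+4.9+7.7 = 24.8
R23 - R39 - R35 - R10: 5.5+3.1+7.7 = 16.3
Cheapest is R23 - R39 - R35 - R10 at 16.3.
So from R23 the first move is to R39.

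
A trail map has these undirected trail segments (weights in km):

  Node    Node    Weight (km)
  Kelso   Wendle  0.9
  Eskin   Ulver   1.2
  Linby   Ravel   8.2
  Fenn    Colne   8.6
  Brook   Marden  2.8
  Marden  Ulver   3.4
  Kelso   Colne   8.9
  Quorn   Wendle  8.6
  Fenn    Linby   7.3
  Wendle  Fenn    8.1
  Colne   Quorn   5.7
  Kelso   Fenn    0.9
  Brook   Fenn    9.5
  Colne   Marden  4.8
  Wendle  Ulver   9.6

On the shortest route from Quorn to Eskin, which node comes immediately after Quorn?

Colne

Compare a few routes:
Quorn → Colne → Marden → Ulver → Eskin: 5.7+4.8+3.4+1.2 = 15.1
Quorn → Wendle → Ulver → Eskin: 8.6+9.6+1.2 = 19.4
The minimum is 15.1 km via Quorn → Colne → Marden → Ulver → Eskin.
So from Quorn the first move is to Colne.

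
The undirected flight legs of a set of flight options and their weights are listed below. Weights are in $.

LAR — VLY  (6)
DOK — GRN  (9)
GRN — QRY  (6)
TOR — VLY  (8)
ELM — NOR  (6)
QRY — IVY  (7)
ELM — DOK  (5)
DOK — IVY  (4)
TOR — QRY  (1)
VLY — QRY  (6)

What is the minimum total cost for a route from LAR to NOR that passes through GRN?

$38

Shortest LAR→GRN: LAR → VLY → QRY → GRN = 18
Best GRN to NOR: GRN → DOK → ELM → NOR costing 20
Total via GRN: 18 + 20 = $38.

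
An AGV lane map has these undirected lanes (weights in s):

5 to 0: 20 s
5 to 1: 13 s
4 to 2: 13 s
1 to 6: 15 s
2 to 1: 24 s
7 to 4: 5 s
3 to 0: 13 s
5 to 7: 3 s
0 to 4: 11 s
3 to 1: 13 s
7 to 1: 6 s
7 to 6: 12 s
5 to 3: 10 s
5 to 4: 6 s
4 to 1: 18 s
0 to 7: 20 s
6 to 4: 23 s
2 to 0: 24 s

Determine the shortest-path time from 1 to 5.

Settle nodes by increasing distance from 1:
1: 0
7: 6  (via 1)
5: 9  (via 7)
Shortest route: 1 → 7 → 5 = 9 s.

9 s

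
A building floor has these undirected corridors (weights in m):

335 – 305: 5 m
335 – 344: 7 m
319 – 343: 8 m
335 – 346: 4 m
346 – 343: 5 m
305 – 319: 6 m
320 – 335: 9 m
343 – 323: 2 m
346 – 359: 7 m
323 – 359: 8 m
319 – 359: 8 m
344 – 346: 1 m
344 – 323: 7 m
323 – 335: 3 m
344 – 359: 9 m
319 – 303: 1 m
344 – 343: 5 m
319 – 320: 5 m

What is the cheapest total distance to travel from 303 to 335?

12 m

Compare a few routes:
303–319–305–335: 1+6+5 = 12
303–319–343–323–335: 1+8+2+3 = 14
303–319–343–346–335: 1+8+5+4 = 18
303–319–320–335: 1+5+9 = 15
Cheapest is 303–319–305–335 at 12 m.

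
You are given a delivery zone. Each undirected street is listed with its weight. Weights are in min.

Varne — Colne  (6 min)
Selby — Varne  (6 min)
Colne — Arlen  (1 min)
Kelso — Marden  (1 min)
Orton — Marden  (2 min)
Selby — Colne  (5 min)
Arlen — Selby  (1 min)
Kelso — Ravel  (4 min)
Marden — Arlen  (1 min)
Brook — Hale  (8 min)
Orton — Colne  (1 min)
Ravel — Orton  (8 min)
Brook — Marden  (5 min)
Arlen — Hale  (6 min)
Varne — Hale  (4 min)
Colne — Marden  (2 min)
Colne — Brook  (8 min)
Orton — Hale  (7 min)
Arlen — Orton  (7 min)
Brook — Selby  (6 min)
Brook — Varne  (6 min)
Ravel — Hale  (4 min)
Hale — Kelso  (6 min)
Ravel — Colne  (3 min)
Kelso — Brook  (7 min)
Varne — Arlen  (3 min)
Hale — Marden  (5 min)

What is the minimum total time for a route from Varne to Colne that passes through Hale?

11 min

Best Varne to Hale: Varne → Hale costing 4
Best Hale to Colne: Hale → Ravel → Colne costing 7
Total via Hale: 4 + 7 = 11 min.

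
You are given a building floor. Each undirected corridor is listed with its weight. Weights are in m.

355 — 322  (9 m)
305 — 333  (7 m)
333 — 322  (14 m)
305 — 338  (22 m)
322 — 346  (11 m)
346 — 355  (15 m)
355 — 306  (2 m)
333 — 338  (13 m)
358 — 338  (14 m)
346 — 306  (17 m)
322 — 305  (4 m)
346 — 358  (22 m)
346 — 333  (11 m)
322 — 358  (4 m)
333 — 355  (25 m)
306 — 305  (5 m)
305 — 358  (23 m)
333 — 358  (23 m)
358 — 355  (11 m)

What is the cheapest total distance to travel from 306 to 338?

Enumerating some paths:
306 - 305 - 333 - 338: 5+7+13 = 25
306 - 355 - 358 - 338: 2+11+14 = 27
306 - 305 - 338: 5+22 = 27
306 - 305 - 322 - 358 - 338: 5+4+4+14 = 27
The minimum is 25 m via 306 - 305 - 333 - 338.

25 m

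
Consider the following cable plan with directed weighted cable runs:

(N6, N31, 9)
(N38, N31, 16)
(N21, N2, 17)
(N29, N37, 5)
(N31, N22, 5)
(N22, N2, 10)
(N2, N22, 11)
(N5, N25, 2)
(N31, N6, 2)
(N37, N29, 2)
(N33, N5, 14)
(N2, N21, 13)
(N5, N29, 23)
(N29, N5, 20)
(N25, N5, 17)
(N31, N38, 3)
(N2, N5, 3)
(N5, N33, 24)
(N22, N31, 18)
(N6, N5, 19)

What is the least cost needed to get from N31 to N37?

Settle nodes by increasing distance from N31:
N31: 0
N6: 2  (via N31)
N38: 3  (via N31)
N22: 5  (via N31)
N2: 15  (via N22)
N5: 18  (via N2)
N25: 20  (via N5)
N21: 28  (via N2)
N29: 41  (via N5)
N33: 42  (via N5)
N37: 46  (via N29)
Shortest route: N31–N22–N2–N5–N29–N37 = 46.

46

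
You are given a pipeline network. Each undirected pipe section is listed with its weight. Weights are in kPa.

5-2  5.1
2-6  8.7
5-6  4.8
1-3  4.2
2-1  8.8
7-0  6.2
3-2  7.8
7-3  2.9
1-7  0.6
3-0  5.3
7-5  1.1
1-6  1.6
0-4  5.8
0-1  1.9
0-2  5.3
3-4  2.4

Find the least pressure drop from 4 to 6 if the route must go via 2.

18.6 kPa

Shortest 4→2: 4 → 3 → 2 = 10.2
Best 2 to 6: 2 → 5 → 7 → 1 → 6 costing 8.4
Total via 2: 10.2 + 8.4 = 18.6 kPa.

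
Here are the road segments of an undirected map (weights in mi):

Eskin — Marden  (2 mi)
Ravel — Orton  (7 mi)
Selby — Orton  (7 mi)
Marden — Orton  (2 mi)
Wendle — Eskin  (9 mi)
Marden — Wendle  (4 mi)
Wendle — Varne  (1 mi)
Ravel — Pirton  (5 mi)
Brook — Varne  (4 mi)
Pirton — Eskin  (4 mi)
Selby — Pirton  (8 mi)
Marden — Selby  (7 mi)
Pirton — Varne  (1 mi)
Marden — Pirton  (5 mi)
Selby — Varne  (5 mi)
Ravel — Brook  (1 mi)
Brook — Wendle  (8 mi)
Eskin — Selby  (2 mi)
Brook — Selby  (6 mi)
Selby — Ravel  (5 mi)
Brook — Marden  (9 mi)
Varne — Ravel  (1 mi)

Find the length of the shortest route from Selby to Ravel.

5 mi

Running Dijkstra from Selby:
Selby: 0
Eskin: 2  (via Selby)
Marden: 4  (via Eskin)
Ravel: 5  (via Selby)
Shortest route: Selby → Ravel = 5 mi.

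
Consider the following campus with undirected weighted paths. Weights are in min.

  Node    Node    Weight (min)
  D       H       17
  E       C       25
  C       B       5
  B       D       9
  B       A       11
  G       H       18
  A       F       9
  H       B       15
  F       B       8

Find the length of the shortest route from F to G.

41 min

Running Dijkstra from F:
F: 0
B: 8  (via F)
A: 9  (via F)
C: 13  (via B)
D: 17  (via B)
H: 23  (via B)
E: 38  (via C)
G: 41  (via H)
Shortest route: F–B–H–G = 41 min.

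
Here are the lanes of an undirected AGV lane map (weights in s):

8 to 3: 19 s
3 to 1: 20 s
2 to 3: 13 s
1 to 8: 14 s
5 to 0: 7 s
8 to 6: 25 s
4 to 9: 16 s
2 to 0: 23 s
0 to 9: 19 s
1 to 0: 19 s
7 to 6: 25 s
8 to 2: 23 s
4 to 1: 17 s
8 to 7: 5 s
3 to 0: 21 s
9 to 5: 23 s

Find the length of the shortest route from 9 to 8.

47 s

Candidate routes:
9–0–1–8: 19+19+14 = 52
9–5–0–1–8: 23+7+19+14 = 63
9–0–3–8: 19+21+19 = 59
9–4–1–8: 16+17+14 = 47
The minimum is 47 s via 9–4–1–8.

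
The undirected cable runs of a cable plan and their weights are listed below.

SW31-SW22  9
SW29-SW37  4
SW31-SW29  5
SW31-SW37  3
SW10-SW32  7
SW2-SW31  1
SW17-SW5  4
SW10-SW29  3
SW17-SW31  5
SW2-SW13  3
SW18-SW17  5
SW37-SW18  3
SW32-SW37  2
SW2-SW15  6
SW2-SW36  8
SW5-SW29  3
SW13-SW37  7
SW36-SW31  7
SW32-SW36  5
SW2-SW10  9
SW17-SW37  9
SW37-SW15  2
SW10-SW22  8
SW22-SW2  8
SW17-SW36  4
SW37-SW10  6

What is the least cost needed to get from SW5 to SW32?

Compare a few routes:
SW5 - SW17 - SW36 - SW32: 4+4+5 = 13
SW5 - SW29 - SW37 - SW32: 3+4+2 = 9
SW5 - SW29 - SW31 - SW37 - SW32: 3+5+3+2 = 13
Cheapest is SW5 - SW29 - SW37 - SW32 at 9.

9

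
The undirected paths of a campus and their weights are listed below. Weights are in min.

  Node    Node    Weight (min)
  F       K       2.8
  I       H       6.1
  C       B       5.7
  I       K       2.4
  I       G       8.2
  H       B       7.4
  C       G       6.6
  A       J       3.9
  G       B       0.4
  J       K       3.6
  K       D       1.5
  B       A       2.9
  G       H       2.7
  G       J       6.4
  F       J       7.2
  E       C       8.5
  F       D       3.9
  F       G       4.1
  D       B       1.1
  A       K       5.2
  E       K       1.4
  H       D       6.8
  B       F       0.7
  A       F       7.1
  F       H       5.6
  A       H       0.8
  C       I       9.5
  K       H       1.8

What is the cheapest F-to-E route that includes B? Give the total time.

4.7 min

Shortest F→B: F → B = 0.7
Best B to E: B → D → K → E costing 4
Total via B: 0.7 + 4 = 4.7 min.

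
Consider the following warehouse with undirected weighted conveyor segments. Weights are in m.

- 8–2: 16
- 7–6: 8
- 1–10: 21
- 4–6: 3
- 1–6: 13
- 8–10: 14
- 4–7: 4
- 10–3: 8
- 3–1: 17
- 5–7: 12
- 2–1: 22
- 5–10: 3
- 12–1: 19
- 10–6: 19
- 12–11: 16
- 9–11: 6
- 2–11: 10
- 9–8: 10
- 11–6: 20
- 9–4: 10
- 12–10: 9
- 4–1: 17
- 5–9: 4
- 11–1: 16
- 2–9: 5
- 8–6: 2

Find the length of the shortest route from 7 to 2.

Compare a few routes:
7 - 5 - 9 - 2: 12+4+5 = 21
7 - 4 - 9 - 2: 4+10+5 = 19
The minimum is 19 m via 7 - 4 - 9 - 2.

19 m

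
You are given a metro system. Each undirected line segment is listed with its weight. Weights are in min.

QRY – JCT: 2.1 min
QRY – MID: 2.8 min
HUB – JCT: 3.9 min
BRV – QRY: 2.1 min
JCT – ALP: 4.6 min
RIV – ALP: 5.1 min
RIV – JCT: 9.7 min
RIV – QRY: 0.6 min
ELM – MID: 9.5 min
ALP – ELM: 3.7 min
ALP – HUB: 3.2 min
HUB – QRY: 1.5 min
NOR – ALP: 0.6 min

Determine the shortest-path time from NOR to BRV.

Compare a few routes:
NOR - ALP - HUB - QRY - BRV: 0.6+3.2+1.5+2.1 = 7.4
NOR - ALP - RIV - QRY - BRV: 0.6+5.1+0.6+2.1 = 8.4
NOR - ALP - JCT - QRY - BRV: 0.6+4.6+2.1+2.1 = 9.4
NOR - ALP - HUB - JCT - QRY - BRV: 0.6+3.2+3.9+2.1+2.1 = 11.9
The minimum is 7.4 min via NOR - ALP - HUB - QRY - BRV.

7.4 min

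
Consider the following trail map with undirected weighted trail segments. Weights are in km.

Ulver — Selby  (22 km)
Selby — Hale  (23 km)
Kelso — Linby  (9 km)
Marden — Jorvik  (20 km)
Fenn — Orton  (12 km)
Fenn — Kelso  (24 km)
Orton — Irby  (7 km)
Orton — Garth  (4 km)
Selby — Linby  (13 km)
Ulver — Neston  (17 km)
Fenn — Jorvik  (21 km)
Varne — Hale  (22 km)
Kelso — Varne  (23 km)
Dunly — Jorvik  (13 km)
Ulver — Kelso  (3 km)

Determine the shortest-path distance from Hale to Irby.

88 km

Candidate routes:
Hale - Varne - Kelso - Fenn - Orton - Irby: 22+23+24+12+7 = 88
Hale - Selby - Ulver - Kelso - Fenn - Orton - Irby: 23+22+3+24+12+7 = 91
Cheapest is Hale - Varne - Kelso - Fenn - Orton - Irby at 88 km.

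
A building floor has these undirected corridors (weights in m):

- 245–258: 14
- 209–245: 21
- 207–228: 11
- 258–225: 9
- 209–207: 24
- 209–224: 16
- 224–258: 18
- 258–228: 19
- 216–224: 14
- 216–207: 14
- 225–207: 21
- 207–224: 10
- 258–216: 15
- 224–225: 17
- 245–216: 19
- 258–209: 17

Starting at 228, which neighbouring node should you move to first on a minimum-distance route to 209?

207

Enumerating some paths:
228 - 207 - 209: 11+24 = 35
228 - 258 - 209: 19+17 = 36
Cheapest is 228 - 207 - 209 at 35 m.
So from 228 the first move is to 207.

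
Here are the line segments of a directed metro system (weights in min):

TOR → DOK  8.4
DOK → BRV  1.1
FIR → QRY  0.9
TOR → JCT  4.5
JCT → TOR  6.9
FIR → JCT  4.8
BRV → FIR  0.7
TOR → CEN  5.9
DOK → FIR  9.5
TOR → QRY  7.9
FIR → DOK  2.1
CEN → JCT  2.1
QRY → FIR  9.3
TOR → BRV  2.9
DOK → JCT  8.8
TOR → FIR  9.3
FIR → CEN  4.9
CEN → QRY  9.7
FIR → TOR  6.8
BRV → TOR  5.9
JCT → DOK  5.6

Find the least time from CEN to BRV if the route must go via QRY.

22.2 min

Best CEN to QRY: CEN → QRY costing 9.7
Best QRY to BRV: QRY → FIR → DOK → BRV costing 12.5
Total via QRY: 9.7 + 12.5 = 22.2 min.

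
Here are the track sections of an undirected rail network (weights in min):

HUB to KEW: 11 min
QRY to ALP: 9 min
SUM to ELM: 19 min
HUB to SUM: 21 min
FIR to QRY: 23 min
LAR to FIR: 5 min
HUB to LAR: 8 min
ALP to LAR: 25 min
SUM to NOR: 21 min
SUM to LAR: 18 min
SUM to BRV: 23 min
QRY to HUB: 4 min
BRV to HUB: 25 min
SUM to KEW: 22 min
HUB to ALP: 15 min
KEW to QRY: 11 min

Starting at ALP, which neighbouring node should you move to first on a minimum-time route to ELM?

QRY

Candidate routes:
ALP–QRY–HUB–SUM–ELM: 9+4+21+19 = 53
ALP–HUB–SUM–ELM: 15+21+19 = 55
The minimum is 53 min via ALP–QRY–HUB–SUM–ELM.
So from ALP the first move is to QRY.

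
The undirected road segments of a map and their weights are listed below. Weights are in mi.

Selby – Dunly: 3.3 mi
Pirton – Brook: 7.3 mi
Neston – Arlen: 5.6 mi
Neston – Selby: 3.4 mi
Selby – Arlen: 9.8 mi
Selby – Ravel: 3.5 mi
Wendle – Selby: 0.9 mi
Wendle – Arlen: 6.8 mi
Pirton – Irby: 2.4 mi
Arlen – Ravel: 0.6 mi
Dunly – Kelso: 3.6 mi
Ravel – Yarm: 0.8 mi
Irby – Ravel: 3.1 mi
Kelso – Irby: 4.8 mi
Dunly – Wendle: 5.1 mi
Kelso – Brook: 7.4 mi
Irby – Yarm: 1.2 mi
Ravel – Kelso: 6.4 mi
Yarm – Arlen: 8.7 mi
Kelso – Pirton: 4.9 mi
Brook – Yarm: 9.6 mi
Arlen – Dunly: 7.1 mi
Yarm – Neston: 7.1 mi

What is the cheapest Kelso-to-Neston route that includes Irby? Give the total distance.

13 mi

Shortest Kelso→Irby: Kelso–Irby = 4.8
Best Irby to Neston: Irby–Yarm–Ravel–Arlen–Neston costing 8.2
Total via Irby: 4.8 + 8.2 = 13 mi.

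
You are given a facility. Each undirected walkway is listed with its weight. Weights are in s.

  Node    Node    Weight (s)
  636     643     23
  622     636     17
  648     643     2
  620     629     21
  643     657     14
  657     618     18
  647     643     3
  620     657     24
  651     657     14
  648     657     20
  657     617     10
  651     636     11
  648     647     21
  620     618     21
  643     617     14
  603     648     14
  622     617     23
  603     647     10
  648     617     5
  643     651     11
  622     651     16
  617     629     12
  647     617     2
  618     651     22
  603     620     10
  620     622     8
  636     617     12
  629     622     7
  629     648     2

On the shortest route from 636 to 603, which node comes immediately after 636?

617

Candidate routes:
636–617–648–643–647–603: 12+5+2+3+10 = 32
636–617–648–603: 12+5+14 = 31
636–617–647–643–648–603: 12+2+3+2+14 = 33
636–617–647–603: 12+2+10 = 24
Cheapest is 636–617–647–603 at 24 s.
So from 636 the first move is to 617.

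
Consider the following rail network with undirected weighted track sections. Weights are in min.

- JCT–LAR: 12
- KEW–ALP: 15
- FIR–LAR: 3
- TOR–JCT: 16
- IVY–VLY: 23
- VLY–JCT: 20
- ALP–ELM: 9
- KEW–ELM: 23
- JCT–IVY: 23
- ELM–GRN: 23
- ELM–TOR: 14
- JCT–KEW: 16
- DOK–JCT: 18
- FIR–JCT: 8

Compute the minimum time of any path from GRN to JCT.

Candidate routes:
GRN → ELM → KEW → JCT: 23+23+16 = 62
GRN → ELM → TOR → JCT: 23+14+16 = 53
Cheapest is GRN → ELM → TOR → JCT at 53 min.

53 min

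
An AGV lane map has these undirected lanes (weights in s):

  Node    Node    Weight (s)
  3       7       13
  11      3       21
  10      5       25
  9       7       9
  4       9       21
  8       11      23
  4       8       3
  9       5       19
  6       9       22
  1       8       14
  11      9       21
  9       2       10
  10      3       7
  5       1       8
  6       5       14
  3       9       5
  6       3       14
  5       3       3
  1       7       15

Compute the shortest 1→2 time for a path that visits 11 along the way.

63 s

Shortest 1→11: 1–5–3–11 = 32
Best 11 to 2: 11–9–2 costing 31
Total via 11: 32 + 31 = 63 s.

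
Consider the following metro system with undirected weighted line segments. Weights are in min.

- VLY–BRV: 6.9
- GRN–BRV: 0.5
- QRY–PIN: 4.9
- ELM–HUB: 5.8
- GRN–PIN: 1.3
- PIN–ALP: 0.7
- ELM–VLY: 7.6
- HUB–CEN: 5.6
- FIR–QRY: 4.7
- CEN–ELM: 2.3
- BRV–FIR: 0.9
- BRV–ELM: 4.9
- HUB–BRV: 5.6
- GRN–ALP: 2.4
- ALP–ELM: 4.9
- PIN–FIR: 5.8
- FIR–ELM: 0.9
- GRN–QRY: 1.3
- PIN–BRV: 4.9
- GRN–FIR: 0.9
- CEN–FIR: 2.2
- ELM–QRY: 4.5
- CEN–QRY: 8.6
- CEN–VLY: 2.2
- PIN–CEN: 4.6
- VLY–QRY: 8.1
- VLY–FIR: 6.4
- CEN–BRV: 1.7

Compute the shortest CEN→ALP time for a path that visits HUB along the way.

Best CEN to HUB: CEN → HUB costing 5.6
Best HUB to ALP: HUB → BRV → GRN → PIN → ALP costing 8.1
Total via HUB: 5.6 + 8.1 = 13.7 min.

13.7 min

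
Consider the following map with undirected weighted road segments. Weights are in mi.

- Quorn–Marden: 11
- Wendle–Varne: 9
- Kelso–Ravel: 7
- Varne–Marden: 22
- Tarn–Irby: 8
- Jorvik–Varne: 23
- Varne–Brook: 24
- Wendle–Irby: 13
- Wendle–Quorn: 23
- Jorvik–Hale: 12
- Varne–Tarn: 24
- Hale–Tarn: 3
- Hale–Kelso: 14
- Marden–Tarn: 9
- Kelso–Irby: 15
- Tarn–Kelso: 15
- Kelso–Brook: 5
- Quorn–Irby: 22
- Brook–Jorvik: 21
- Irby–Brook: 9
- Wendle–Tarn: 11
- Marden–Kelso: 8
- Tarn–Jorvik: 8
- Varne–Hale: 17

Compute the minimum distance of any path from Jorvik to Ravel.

30 mi

Shortest distances from Jorvik:
Jorvik: 0
Tarn: 8  (via Jorvik)
Hale: 11  (via Tarn)
Irby: 16  (via Tarn)
Marden: 17  (via Tarn)
Wendle: 19  (via Tarn)
Brook: 21  (via Jorvik)
Kelso: 23  (via Tarn)
Varne: 23  (via Jorvik)
Quorn: 28  (via Marden)
Ravel: 30  (via Kelso)
Shortest route: Jorvik–Tarn–Kelso–Ravel = 30 mi.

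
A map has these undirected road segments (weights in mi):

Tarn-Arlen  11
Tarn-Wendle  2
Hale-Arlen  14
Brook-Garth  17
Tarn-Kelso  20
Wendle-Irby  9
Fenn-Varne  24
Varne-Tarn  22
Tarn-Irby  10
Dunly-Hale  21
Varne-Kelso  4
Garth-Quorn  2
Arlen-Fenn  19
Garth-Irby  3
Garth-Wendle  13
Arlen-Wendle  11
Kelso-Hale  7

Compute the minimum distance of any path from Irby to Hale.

Running Dijkstra from Irby:
Irby: 0
Garth: 3  (via Irby)
Quorn: 5  (via Garth)
Wendle: 9  (via Irby)
Tarn: 10  (via Irby)
Arlen: 20  (via Wendle)
Brook: 20  (via Garth)
Kelso: 30  (via Tarn)
Varne: 32  (via Tarn)
Hale: 34  (via Arlen)
Shortest route: Irby–Wendle–Arlen–Hale = 34 mi.

34 mi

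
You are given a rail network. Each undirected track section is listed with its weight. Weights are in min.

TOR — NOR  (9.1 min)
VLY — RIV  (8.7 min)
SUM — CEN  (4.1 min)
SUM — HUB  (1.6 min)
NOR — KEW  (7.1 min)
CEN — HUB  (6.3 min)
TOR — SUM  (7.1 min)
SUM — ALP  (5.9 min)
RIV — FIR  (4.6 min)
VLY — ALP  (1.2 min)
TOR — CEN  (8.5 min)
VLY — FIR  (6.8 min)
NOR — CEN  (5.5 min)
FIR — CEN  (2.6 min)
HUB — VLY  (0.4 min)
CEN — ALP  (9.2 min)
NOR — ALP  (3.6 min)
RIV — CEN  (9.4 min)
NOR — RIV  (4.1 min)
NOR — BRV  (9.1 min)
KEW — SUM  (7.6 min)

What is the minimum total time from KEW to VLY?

9.6 min

Candidate routes:
KEW - SUM - ALP - VLY: 7.6+5.9+1.2 = 14.7
KEW - NOR - ALP - VLY: 7.1+3.6+1.2 = 11.9
KEW - SUM - CEN - HUB - VLY: 7.6+4.1+6.3+0.4 = 18.4
KEW - SUM - HUB - VLY: 7.6+1.6+0.4 = 9.6
The minimum is 9.6 min via KEW - SUM - HUB - VLY.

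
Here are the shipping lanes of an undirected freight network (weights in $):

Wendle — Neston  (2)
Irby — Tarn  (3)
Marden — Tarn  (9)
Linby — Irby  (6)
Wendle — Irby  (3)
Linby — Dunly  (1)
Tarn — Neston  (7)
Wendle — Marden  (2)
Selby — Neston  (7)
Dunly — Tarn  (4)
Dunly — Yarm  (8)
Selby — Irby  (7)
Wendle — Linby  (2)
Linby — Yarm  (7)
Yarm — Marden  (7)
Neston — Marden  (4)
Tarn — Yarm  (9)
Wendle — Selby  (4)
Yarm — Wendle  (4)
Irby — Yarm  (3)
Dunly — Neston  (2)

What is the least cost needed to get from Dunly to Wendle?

Compare a few routes:
Dunly - Linby - Wendle: 1+2 = 3
Dunly - Neston - Wendle: 2+2 = 4
Cheapest is Dunly - Linby - Wendle at $3.

$3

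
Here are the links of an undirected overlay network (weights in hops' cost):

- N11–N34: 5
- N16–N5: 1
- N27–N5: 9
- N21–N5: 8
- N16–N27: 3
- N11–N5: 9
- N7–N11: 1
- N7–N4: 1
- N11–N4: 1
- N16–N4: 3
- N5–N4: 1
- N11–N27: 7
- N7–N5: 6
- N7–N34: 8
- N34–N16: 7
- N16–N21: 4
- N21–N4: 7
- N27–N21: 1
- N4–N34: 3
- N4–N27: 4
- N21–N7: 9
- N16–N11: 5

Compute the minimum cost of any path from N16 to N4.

Compare a few routes:
N16–N5–N4: 1+1 = 2
N16–N4: 3 = 3
Cheapest is N16–N5–N4 at 2 hops' cost.

2 hops' cost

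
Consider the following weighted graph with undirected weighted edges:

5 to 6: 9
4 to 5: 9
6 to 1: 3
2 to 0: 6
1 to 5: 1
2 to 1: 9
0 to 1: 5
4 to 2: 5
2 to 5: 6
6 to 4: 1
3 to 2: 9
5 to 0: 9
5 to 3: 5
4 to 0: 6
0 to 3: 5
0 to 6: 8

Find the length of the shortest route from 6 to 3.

Running Dijkstra from 6:
6: 0
4: 1  (via 6)
1: 3  (via 6)
5: 4  (via 1)
2: 6  (via 4)
0: 7  (via 4)
3: 9  (via 5)
Shortest route: 6–1–5–3 = 9.

9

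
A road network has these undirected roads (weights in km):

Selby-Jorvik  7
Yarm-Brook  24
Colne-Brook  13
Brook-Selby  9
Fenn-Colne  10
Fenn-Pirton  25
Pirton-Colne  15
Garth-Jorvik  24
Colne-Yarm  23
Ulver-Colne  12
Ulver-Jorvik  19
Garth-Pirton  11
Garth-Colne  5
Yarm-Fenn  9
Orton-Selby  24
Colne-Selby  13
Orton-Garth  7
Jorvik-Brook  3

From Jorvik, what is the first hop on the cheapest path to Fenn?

Candidate routes:
Jorvik–Brook–Yarm–Fenn: 3+24+9 = 36
Jorvik–Selby–Colne–Fenn: 7+13+10 = 30
Jorvik–Brook–Colne–Fenn: 3+13+10 = 26
Jorvik–Brook–Selby–Colne–Fenn: 3+9+13+10 = 35
The minimum is 26 km via Jorvik–Brook–Colne–Fenn.
So from Jorvik the first move is to Brook.

Brook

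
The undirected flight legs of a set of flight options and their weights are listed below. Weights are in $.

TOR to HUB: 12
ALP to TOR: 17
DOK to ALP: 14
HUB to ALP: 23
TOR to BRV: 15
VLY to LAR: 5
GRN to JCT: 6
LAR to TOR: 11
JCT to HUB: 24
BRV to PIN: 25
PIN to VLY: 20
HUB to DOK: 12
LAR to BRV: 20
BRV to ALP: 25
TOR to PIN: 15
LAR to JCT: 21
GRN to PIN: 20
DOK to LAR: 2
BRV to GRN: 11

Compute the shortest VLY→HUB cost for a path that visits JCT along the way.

Shortest VLY→JCT: VLY–LAR–JCT = 26
Shortest JCT→HUB: JCT–HUB = 24
Total via JCT: 26 + 24 = $50.

$50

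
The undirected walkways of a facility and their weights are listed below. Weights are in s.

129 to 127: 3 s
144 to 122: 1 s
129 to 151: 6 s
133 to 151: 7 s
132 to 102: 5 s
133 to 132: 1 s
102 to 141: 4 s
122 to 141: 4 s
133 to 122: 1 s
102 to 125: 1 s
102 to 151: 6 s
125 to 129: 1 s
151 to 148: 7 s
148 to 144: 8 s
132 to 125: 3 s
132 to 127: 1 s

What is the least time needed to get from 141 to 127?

7 s

Candidate routes:
141 → 122 → 133 → 132 → 127: 4+1+1+1 = 7
141 → 102 → 125 → 132 → 127: 4+1+3+1 = 9
Cheapest is 141 → 122 → 133 → 132 → 127 at 7 s.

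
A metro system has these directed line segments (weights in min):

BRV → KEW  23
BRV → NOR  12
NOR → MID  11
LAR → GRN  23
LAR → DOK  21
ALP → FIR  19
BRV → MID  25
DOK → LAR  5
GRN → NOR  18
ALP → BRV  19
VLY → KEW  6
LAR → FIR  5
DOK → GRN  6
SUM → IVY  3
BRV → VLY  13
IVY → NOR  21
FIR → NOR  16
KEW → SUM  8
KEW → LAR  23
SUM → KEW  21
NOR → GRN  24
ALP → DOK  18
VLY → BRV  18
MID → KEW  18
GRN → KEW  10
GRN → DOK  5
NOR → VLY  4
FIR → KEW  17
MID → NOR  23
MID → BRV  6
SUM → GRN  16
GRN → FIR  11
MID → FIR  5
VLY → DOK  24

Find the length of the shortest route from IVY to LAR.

Candidate routes:
IVY → NOR → VLY → KEW → LAR: 21+4+6+23 = 54
IVY → NOR → GRN → DOK → LAR: 21+24+5+5 = 55
Cheapest is IVY → NOR → VLY → KEW → LAR at 54 min.

54 min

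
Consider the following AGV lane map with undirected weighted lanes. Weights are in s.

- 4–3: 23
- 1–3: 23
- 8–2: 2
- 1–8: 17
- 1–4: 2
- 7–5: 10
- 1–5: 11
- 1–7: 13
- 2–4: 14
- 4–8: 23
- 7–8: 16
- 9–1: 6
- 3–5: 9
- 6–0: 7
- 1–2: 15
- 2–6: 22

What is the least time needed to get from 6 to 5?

Compare a few routes:
6 → 2 → 1 → 5: 22+15+11 = 48
6 → 2 → 4 → 1 → 5: 22+14+2+11 = 49
6 → 2 → 8 → 1 → 5: 22+2+17+11 = 52
6 → 2 → 8 → 7 → 5: 22+2+16+10 = 50
The minimum is 48 s via 6 → 2 → 1 → 5.

48 s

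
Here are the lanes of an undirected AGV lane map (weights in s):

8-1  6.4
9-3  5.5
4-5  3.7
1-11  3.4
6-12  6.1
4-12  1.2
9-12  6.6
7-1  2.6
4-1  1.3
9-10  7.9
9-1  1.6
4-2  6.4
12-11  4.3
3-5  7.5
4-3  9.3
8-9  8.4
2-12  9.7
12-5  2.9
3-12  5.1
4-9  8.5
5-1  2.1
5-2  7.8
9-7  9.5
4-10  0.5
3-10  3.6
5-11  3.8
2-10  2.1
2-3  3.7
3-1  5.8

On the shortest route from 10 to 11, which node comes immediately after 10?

Candidate routes:
10 - 4 - 12 - 11: 0.5+1.2+4.3 = 6
10 - 4 - 1 - 11: 0.5+1.3+3.4 = 5.2
The minimum is 5.2 s via 10 - 4 - 1 - 11.
So from 10 the first move is to 4.

4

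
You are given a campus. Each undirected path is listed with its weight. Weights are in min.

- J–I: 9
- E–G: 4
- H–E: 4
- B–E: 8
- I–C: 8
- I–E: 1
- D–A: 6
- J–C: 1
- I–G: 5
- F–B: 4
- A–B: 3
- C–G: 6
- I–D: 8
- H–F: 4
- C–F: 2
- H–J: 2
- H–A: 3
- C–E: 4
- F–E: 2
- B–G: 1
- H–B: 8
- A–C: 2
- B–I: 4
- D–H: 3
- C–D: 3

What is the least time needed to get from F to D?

Running Dijkstra from F:
F: 0
C: 2  (via F)
E: 2  (via F)
I: 3  (via E)
J: 3  (via C)
A: 4  (via C)
B: 4  (via F)
H: 4  (via F)
D: 5  (via C)
Shortest route: F–C–D = 5 min.

5 min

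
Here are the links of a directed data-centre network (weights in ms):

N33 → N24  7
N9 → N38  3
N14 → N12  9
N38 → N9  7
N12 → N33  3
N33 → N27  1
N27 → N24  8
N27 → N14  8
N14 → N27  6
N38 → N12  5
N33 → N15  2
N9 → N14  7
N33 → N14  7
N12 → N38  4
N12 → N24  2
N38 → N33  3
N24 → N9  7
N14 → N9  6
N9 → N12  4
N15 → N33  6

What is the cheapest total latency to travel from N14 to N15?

Running Dijkstra from N14:
N14: 0
N27: 6  (via N14)
N9: 6  (via N14)
N38: 9  (via N9)
N12: 9  (via N14)
N24: 11  (via N12)
N33: 12  (via N38)
N15: 14  (via N33)
Shortest route: N14–N9–N38–N33–N15 = 14 ms.

14 ms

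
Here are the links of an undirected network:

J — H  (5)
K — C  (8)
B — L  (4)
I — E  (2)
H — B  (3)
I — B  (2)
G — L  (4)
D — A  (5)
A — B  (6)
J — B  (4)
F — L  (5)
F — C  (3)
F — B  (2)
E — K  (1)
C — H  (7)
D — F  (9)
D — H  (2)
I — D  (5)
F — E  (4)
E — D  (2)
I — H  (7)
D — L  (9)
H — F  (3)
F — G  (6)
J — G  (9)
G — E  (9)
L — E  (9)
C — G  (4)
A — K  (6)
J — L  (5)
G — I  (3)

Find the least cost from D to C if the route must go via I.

Shortest D→I: D → E → I = 4
Shortest I→C: I → G → C = 7
Total via I: 4 + 7 = 11.

11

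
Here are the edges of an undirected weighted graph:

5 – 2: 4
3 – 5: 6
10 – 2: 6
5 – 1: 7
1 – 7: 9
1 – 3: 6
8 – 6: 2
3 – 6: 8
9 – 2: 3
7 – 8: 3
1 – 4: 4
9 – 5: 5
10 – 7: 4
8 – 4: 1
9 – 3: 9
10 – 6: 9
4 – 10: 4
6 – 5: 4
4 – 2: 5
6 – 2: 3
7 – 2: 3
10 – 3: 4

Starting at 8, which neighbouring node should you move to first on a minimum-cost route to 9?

6

Compare a few routes:
8–4–2–9: 1+5+3 = 9
8–6–2–9: 2+3+3 = 8
Cheapest is 8–6–2–9 at 8.
So from 8 the first move is to 6.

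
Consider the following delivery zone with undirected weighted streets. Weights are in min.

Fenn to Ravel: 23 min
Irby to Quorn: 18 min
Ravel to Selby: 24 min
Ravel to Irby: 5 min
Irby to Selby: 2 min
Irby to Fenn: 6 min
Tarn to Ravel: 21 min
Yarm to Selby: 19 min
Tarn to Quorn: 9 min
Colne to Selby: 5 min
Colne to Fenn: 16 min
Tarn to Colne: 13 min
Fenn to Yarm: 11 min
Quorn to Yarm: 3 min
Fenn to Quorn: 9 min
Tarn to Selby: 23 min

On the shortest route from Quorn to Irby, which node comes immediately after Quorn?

Fenn

Candidate routes:
Quorn → Irby: 18 = 18
Quorn → Fenn → Irby: 9+6 = 15
The minimum is 15 min via Quorn → Fenn → Irby.
So from Quorn the first move is to Fenn.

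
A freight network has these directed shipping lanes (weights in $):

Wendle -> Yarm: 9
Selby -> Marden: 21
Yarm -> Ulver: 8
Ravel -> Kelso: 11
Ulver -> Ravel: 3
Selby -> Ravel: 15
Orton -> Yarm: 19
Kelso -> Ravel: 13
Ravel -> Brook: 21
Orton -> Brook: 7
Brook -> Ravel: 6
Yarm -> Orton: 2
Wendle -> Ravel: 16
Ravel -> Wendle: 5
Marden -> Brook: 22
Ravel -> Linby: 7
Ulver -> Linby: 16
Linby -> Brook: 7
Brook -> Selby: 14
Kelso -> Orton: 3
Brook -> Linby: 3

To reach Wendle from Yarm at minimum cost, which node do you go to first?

Compare a few routes:
Yarm–Ulver–Ravel–Wendle: 8+3+5 = 16
Yarm–Orton–Brook–Ravel–Wendle: 2+7+6+5 = 20
The minimum is $16 via Yarm–Ulver–Ravel–Wendle.
So from Yarm the first move is to Ulver.

Ulver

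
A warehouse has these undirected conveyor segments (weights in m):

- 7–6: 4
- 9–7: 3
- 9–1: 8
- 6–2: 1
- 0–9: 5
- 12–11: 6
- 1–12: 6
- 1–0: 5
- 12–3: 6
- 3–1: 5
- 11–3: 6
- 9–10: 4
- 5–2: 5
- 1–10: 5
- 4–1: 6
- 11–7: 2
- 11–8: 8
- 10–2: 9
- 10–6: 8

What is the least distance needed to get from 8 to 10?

17 m

Enumerating some paths:
8 → 11 → 3 → 1 → 10: 8+6+5+5 = 24
8 → 11 → 7 → 9 → 10: 8+2+3+4 = 17
8 → 11 → 7 → 6 → 10: 8+2+4+8 = 22
The minimum is 17 m via 8 → 11 → 7 → 9 → 10.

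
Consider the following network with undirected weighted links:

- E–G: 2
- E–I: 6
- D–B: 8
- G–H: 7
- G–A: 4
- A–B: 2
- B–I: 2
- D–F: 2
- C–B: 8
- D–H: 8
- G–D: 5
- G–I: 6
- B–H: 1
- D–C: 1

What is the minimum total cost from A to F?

11

Running Dijkstra from A:
A: 0
B: 2  (via A)
H: 3  (via B)
G: 4  (via A)
I: 4  (via B)
E: 6  (via G)
D: 9  (via G)
C: 10  (via B)
F: 11  (via D)
Shortest route: A–G–D–F = 11.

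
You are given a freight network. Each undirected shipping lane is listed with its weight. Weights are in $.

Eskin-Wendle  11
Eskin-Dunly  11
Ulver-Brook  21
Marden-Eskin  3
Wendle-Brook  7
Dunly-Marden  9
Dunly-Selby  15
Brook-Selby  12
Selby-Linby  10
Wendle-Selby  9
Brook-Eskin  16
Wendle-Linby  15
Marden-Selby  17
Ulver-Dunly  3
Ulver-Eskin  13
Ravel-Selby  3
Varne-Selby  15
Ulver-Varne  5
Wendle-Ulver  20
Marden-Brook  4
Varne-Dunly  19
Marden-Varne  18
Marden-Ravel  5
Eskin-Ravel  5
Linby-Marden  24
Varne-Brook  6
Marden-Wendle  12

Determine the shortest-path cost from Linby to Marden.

Settle nodes by increasing distance from Linby:
Linby: 0
Selby: 10  (via Linby)
Ravel: 13  (via Selby)
Wendle: 15  (via Linby)
Eskin: 18  (via Ravel)
Marden: 18  (via Ravel)
Shortest route: Linby → Selby → Ravel → Marden = $18.

$18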